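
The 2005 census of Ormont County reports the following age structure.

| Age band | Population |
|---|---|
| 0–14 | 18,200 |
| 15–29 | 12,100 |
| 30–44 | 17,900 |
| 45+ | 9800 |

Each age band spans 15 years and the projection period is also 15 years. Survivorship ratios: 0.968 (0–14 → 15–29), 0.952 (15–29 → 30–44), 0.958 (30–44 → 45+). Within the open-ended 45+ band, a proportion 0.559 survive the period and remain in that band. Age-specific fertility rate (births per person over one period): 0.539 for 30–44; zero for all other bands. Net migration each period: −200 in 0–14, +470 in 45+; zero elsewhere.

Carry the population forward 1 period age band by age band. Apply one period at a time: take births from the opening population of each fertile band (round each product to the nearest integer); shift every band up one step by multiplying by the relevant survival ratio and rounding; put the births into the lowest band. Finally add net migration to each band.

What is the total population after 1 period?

Call the bands 1 to 4, youngest first.
[period 1]
Births: 17900 × 0.539 = 9648
Band 2: 18200 × 0.968 = 17618
Band 3: 12100 × 0.952 = 11519
Band 4: 17900 × 0.958 + 9800 × 0.559 = 17148 + 5478 = 22626
Net migration: Band 1 − 200 → 9448; Band 4 + 470 → 23096
Giving 9448 / 17618 / 11519 / 23096.
Total after period 1: 9448 + 17618 + 11519 + 23096 = 61681

61681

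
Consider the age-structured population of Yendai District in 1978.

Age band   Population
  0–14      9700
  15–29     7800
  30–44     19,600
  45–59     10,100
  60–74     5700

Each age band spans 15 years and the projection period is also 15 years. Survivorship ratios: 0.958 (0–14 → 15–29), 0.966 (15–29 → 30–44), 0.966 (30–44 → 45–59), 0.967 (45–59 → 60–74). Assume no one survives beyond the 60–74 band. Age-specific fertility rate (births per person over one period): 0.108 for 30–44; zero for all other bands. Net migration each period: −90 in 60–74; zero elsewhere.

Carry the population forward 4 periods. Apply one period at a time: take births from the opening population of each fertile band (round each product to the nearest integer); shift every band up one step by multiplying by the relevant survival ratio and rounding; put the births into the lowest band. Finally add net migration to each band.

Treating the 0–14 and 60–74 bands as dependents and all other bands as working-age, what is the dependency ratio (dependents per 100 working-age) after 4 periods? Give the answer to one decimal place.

— Period 1 —
Births: 19600 × 0.108 = 2117
15–29: 9700 × 0.958 = 9293
30–44: 7800 × 0.966 = 7535
45–59: 19600 × 0.966 = 18934
60–74: 10100 × 0.967 = 9767
Net migration: 60–74 − 90 → 9677
End of period: [2117, 9293, 7535, 18934, 9677]
— Period 2 —
Births: 7535 × 0.108 = 814
15–29: 2117 × 0.958 = 2028
30–44: 9293 × 0.966 = 8977
45–59: 7535 × 0.966 = 7279
60–74: 18934 × 0.967 = 18309
Net migration: 60–74 − 90 → 18219
End of period: [814, 2028, 8977, 7279, 18219]
— Period 3 —
Births: 8977 × 0.108 = 970
15–29: 814 × 0.958 = 780
30–44: 2028 × 0.966 = 1959
45–59: 8977 × 0.966 = 8672
60–74: 7279 × 0.967 = 7039
Net migration: 60–74 − 90 → 6949
End of period: [970, 780, 1959, 8672, 6949]
— Period 4 —
Births: 1959 × 0.108 = 212
15–29: 970 × 0.958 = 929
30–44: 780 × 0.966 = 753
45–59: 1959 × 0.966 = 1892
60–74: 8672 × 0.967 = 8386
Net migration: 60–74 − 90 → 8296
End of period: [212, 929, 753, 1892, 8296]
Dependents (band 0–14 + band 60–74) = 212 + 8296 = 8508; working-age = 3574; ratio = 8508/3574 × 100 = 238.1

238.1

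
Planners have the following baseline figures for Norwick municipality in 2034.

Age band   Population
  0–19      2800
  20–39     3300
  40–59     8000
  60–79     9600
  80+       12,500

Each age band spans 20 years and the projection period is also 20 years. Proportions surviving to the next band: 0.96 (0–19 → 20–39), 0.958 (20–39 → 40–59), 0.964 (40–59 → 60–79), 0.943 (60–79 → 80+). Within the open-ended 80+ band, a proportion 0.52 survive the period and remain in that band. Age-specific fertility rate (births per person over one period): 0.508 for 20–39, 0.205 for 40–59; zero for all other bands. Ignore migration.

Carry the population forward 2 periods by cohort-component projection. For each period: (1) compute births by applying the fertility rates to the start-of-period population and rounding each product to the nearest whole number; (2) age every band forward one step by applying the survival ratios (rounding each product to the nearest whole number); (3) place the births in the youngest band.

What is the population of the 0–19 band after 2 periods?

— Period 1 —
Births: 3300 × 0.508 = 1676, 8000 × 0.205 = 1640 ⇒ total 3316
20–39: 2800 × 0.96 = 2688
40–59: 3300 × 0.958 = 3161
60–79: 8000 × 0.964 = 7712
80+: 9600 × 0.943 + 12500 × 0.52 = 9053 + 6500 = 15553
→ [3316, 2688, 3161, 7712, 15553]
— Period 2 —
Births: 2688 × 0.508 = 1366, 3161 × 0.205 = 648 ⇒ total 2014
20–39: 3316 × 0.96 = 3183
40–59: 2688 × 0.958 = 2575
60–79: 3161 × 0.964 = 3047
80+: 7712 × 0.943 + 15553 × 0.52 = 7272 + 8088 = 15360
→ [2014, 3183, 2575, 3047, 15360]

2014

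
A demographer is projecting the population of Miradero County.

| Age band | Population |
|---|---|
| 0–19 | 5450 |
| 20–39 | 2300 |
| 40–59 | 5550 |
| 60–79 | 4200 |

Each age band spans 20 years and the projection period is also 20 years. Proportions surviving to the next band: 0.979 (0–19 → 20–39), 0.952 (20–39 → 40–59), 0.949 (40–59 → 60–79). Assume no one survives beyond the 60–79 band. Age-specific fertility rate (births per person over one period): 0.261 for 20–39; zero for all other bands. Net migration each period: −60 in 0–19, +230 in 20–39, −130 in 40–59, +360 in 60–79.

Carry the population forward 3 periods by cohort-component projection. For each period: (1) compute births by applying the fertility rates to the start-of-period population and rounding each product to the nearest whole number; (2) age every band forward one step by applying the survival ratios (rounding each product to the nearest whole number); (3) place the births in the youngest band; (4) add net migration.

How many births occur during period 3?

[period 1]
Births: 2300 × 0.261 = 600
20–39: 5450 × 0.979 = 5336
40–59: 2300 × 0.952 = 2190
60–79: 5550 × 0.949 = 5267
Net migration: 0–19 − 60 → 540; 20–39 + 230 → 5566; 40–59 − 130 → 2060; 60–79 + 360 → 5627
End of period: [540, 5566, 2060, 5627]
[period 2]
Births: 5566 × 0.261 = 1453
20–39: 540 × 0.979 = 529
40–59: 5566 × 0.952 = 5299
60–79: 2060 × 0.949 = 1955
Net migration: 0–19 − 60 → 1393; 20–39 + 230 → 759; 40–59 − 130 → 5169; 60–79 + 360 → 2315
End of period: [1393, 759, 5169, 2315]
[period 3]
Births: 759 × 0.261 = 198
20–39: 1393 × 0.979 = 1364
40–59: 759 × 0.952 = 723
60–79: 5169 × 0.949 = 4905
Net migration: 0–19 − 60 → 138; 20–39 + 230 → 1594; 40–59 − 130 → 593; 60–79 + 360 → 5265
End of period: [138, 1594, 593, 5265]

198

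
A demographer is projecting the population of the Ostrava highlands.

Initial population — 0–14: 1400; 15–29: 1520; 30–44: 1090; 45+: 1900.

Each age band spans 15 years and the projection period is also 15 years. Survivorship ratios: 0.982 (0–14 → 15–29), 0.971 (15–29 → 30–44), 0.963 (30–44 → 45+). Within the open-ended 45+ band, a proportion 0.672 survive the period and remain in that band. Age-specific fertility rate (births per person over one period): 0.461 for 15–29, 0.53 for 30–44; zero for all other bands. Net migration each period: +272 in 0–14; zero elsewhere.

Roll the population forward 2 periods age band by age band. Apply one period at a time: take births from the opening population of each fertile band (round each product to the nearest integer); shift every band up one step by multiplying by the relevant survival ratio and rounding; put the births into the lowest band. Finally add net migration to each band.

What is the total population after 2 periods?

7531

Period 1:
Births: 1520 × 0.461 = 701, 1090 × 0.53 = 578 ⇒ total 1279
15–29: 1400 × 0.982 = 1375
30–44: 1520 × 0.971 = 1476
45+: 1090 × 0.963 + 1900 × 0.672 = 1050 + 1277 = 2327
Net migration: 0–14 + 272 → 1551
End of period: [1551, 1375, 1476, 2327]
Period 2:
Births: 1375 × 0.461 = 634, 1476 × 0.53 = 782 ⇒ total 1416
15–29: 1551 × 0.982 = 1523
30–44: 1375 × 0.971 = 1335
45+: 1476 × 0.963 + 2327 × 0.672 = 1421 + 1564 = 2985
Net migration: 0–14 + 272 → 1688
End of period: [1688, 1523, 1335, 2985]
Total after period 2: 1688 + 1523 + 1335 + 2985 = 7531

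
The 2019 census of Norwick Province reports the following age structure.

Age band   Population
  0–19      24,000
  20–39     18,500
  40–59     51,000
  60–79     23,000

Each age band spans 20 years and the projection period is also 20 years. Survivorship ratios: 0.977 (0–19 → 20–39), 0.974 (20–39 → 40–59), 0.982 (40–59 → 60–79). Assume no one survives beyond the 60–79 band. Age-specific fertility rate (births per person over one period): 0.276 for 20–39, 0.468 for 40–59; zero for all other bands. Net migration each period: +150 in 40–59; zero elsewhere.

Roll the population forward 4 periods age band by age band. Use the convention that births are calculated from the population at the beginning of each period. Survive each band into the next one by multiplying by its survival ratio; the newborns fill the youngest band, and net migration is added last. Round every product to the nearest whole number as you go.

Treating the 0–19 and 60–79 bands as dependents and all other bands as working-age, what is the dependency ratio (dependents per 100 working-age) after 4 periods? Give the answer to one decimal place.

135.9

Numbering the bands 1..4 from youngest to oldest:
[period 1]
Births: 18500 × 0.276 = 5106 ; 51000 × 0.468 = 23868 → 28974
Band 2: 24000 × 0.977 = 23448
Band 3: 18500 × 0.974 = 18019
Band 4: 51000 × 0.982 = 50082
Net migration: Band 3 + 150 → 18169
End of period: [28974, 23448, 18169, 50082]
[period 2]
Births: 23448 × 0.276 = 6472 ; 18169 × 0.468 = 8503 → 14975
Band 2: 28974 × 0.977 = 28308
Band 3: 23448 × 0.974 = 22838
Band 4: 18169 × 0.982 = 17842
Net migration: Band 3 + 150 → 22988
End of period: [14975, 28308, 22988, 17842]
[period 3]
Births: 28308 × 0.276 = 7813 ; 22988 × 0.468 = 10758 → 18571
Band 2: 14975 × 0.977 = 14631
Band 3: 28308 × 0.974 = 27572
Band 4: 22988 × 0.982 = 22574
Net migration: Band 3 + 150 → 27722
End of period: [18571, 14631, 27722, 22574]
[period 4]
Births: 14631 × 0.276 = 4038 ; 27722 × 0.468 = 12974 → 17012
Band 2: 18571 × 0.977 = 18144
Band 3: 14631 × 0.974 = 14251
Band 4: 27722 × 0.982 = 27223
Net migration: Band 3 + 150 → 14401
End of period: [17012, 18144, 14401, 27223]
Dependents (band 0–19 + band 60–79) = 17012 + 27223 = 44235; working-age = 32545; ratio = 44235/32545 × 100 = 135.9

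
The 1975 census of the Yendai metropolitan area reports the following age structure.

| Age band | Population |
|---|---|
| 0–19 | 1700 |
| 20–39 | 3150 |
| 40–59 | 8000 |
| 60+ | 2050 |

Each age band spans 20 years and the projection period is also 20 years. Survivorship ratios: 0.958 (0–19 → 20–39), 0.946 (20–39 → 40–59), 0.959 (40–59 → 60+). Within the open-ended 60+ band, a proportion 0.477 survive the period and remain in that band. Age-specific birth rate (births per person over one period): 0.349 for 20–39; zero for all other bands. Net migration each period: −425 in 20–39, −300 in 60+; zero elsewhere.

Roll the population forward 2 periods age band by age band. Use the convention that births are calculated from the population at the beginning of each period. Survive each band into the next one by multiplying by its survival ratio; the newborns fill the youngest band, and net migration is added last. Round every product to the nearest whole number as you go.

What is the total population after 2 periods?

8728

[period 1]
Births: 3150 × 0.349 = 1099
20–39: 1700 × 0.958 = 1629
40–59: 3150 × 0.946 = 2980
60+: 8000 × 0.959 + 2050 × 0.477 = 7672 + 978 = 8650
Net migration: 20–39 − 425 → 1204; 60+ − 300 → 8350
End of period: [1099, 1204, 2980, 8350]
[period 2]
Births: 1204 × 0.349 = 420
20–39: 1099 × 0.958 = 1053
40–59: 1204 × 0.946 = 1139
60+: 2980 × 0.959 + 8350 × 0.477 = 2858 + 3983 = 6841
Net migration: 20–39 − 425 → 628; 60+ − 300 → 6541
End of period: [420, 628, 1139, 6541]
Total after period 2: 420 + 628 + 1139 + 6541 = 8728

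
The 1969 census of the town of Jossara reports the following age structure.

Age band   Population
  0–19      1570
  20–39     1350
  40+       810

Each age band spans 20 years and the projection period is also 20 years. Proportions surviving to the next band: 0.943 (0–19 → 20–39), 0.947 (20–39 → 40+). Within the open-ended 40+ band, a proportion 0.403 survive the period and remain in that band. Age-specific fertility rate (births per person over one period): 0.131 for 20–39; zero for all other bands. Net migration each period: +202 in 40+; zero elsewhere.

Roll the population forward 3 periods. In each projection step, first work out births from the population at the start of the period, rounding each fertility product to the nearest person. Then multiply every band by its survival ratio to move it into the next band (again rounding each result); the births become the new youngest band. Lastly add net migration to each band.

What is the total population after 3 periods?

1505

[period 1]
Births: 1350 * 0.131 = 177
20–39: 1570 * 0.943 = 1481
40+: 1350 * 0.947 + 810 * 0.403 = 1278 + 326 = 1604
Net migration: 40+ + 202 → 1806
Giving 177 / 1481 / 1806.
[period 2]
Births: 1481 * 0.131 = 194
20–39: 177 * 0.943 = 167
40+: 1481 * 0.947 + 1806 * 0.403 = 1403 + 728 = 2131
Net migration: 40+ + 202 → 2333
Giving 194 / 167 / 2333.
[period 3]
Births: 167 * 0.131 = 22
20–39: 194 * 0.943 = 183
40+: 167 * 0.947 + 2333 * 0.403 = 158 + 940 = 1098
Net migration: 40+ + 202 → 1300
Giving 22 / 183 / 1300.
Total after period 3: 22 + 183 + 1300 = 1505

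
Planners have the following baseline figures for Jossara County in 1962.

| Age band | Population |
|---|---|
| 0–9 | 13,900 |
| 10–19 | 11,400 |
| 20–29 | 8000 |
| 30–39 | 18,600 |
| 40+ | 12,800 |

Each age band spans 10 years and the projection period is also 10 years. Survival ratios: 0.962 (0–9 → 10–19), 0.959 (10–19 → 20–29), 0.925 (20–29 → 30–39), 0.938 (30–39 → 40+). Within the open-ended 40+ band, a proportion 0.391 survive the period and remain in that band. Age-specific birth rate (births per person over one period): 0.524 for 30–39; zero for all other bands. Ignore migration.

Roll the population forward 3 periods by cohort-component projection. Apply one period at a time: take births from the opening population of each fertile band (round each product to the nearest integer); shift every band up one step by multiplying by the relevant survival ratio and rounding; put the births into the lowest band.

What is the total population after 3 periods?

After projecting period 1:
Births: 18600 * 0.524 = 9746
10–19: 13900 * 0.962 = 13372
20–29: 11400 * 0.959 = 10933
30–39: 8000 * 0.925 = 7400
40+: 18600 * 0.938 + 12800 * 0.391 = 17447 + 5005 = 22452
Population now: 0–9=9746, 10–19=13372, 20–29=10933, 30–39=7400, 40+=22452
After projecting period 2:
Births: 7400 * 0.524 = 3878
10–19: 9746 * 0.962 = 9376
20–29: 13372 * 0.959 = 12824
30–39: 10933 * 0.925 = 10113
40+: 7400 * 0.938 + 22452 * 0.391 = 6941 + 8779 = 15720
Population now: 0–9=3878, 10–19=9376, 20–29=12824, 30–39=10113, 40+=15720
After projecting period 3:
Births: 10113 * 0.524 = 5299
10–19: 3878 * 0.962 = 3731
20–29: 9376 * 0.959 = 8992
30–39: 12824 * 0.925 = 11862
40+: 10113 * 0.938 + 15720 * 0.391 = 9486 + 6147 = 15633
Population now: 0–9=5299, 10–19=3731, 20–29=8992, 30–39=11862, 40+=15633
Total after period 3: 5299 + 3731 + 8992 + 11862 + 15633 = 45517

45517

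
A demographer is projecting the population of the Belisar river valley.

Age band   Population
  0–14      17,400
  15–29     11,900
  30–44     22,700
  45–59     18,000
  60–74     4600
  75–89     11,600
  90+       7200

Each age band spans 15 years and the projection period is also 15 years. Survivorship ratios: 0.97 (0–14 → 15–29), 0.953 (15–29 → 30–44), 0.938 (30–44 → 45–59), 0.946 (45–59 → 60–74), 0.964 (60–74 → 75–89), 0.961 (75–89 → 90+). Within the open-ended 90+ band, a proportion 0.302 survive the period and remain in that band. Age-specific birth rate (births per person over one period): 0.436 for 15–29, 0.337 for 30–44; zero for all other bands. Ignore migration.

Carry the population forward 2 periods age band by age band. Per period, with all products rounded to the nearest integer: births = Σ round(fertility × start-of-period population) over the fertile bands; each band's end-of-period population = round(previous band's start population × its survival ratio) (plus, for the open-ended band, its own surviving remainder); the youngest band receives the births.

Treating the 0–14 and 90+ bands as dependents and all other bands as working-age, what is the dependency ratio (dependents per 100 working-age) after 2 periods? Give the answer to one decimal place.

Call the groups 1 to 7, youngest first.
Period 1:
Births: 11900 × 0.436 = 5188 ; 22700 × 0.337 = 7650 → total 12838
Group 2: 17400 × 0.97 = 16878
Group 3: 11900 × 0.953 = 11341
Group 4: 22700 × 0.938 = 21293
Group 5: 18000 × 0.946 = 17028
Group 6: 4600 × 0.964 = 4434
Group 7: 11600 × 0.961 + 7200 × 0.302 = 11148 + 2174 = 13322
Giving 12838 / 16878 / 11341 / 21293 / 17028 / 4434 / 13322.
Period 2:
Births: 16878 × 0.436 = 7359 ; 11341 × 0.337 = 3822 → total 11181
Group 2: 12838 × 0.97 = 12453
Group 3: 16878 × 0.953 = 16085
Group 4: 11341 × 0.938 = 10638
Group 5: 21293 × 0.946 = 20143
Group 6: 17028 × 0.964 = 16415
Group 7: 4434 × 0.961 + 13322 × 0.302 = 4261 + 4023 = 8284
Giving 11181 / 12453 / 16085 / 10638 / 20143 / 16415 / 8284.
Dependents (band 0–14 + band 90+) = 11181 + 8284 = 19465; working-age = 75734; ratio = 19465/75734 × 100 = 25.7

25.7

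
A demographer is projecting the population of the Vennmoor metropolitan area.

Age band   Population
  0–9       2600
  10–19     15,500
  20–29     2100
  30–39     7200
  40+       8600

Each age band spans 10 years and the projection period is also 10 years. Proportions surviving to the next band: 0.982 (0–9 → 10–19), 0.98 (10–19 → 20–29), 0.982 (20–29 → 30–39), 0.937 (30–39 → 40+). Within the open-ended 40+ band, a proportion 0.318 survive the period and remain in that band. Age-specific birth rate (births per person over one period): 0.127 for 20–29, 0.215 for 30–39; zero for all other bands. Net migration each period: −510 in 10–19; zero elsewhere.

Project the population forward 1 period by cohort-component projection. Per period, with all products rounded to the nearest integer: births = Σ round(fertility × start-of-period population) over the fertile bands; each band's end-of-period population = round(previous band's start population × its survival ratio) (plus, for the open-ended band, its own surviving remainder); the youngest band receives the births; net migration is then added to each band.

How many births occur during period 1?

Period 1:
Births: 2100 × 0.127 = 267 ; 7200 × 0.215 = 1548 → total 1815
10–19: 2600 × 0.982 = 2553
20–29: 15500 × 0.98 = 15190
30–39: 2100 × 0.982 = 2062
40+: 7200 × 0.937 + 8600 × 0.318 = 6746 + 2735 = 9481
Net migration: 10–19 − 510 → 2043
Giving 1815 / 2043 / 15190 / 2062 / 9481.

1815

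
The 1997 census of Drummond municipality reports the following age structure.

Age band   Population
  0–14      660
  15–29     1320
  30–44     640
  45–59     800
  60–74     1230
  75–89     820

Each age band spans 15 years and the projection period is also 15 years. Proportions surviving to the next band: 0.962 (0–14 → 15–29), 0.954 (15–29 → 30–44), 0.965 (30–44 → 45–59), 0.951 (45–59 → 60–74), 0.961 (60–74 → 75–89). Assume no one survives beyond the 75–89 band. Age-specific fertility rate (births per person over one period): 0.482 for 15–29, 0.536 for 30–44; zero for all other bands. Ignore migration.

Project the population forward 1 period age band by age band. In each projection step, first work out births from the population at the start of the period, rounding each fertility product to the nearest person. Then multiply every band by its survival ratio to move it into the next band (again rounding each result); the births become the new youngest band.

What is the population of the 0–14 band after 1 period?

Period 1.
Births: 1320 × 0.482 = 636, 640 × 0.536 = 343 → 979
15–29: 660 × 0.962 = 635
30–44: 1320 × 0.954 = 1259
45–59: 640 × 0.965 = 618
60–74: 800 × 0.951 = 761
75–89: 1230 × 0.961 = 1182
→ [979, 635, 1259, 618, 761, 1182]

979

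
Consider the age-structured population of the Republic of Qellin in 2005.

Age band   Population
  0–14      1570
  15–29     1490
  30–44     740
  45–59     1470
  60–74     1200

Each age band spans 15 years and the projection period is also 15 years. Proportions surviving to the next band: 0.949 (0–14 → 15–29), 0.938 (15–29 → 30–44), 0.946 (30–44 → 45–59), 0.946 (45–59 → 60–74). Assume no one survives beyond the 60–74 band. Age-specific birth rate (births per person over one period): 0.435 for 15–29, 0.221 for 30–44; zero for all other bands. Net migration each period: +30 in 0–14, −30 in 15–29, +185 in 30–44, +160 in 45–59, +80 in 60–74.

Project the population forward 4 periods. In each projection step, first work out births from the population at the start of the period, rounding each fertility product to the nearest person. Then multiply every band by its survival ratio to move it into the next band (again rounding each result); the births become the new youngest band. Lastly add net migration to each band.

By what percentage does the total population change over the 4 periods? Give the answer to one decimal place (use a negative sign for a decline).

-23.1

Numbering the groups 1..5 from youngest to oldest:
Period 1:
Births: 1490 × 0.435 = 648  |  740 × 0.221 = 164 — total 812
Group 2: 1570 × 0.949 = 1490
Group 3: 1490 × 0.938 = 1398
Group 4: 740 × 0.946 = 700
Group 5: 1470 × 0.946 = 1391
Net migration: Group 1 + 30 → 842; Group 2 − 30 → 1460; Group 3 + 185 → 1583; Group 4 + 160 → 860; Group 5 + 80 → 1471
End of period: [842, 1460, 1583, 860, 1471]
Period 2:
Births: 1460 × 0.435 = 635  |  1583 × 0.221 = 350 — total 985
Group 2: 842 × 0.949 = 799
Group 3: 1460 × 0.938 = 1369
Group 4: 1583 × 0.946 = 1498
Group 5: 860 × 0.946 = 814
Net migration: Group 1 + 30 → 1015; Group 2 − 30 → 769; Group 3 + 185 → 1554; Group 4 + 160 → 1658; Group 5 + 80 → 894
End of period: [1015, 769, 1554, 1658, 894]
Period 3:
Births: 769 × 0.435 = 335  |  1554 × 0.221 = 343 — total 678
Group 2: 1015 × 0.949 = 963
Group 3: 769 × 0.938 = 721
Group 4: 1554 × 0.946 = 1470
Group 5: 1658 × 0.946 = 1568
Net migration: Group 1 + 30 → 708; Group 2 − 30 → 933; Group 3 + 185 → 906; Group 4 + 160 → 1630; Group 5 + 80 → 1648
End of period: [708, 933, 906, 1630, 1648]
Period 4:
Births: 933 × 0.435 = 406  |  906 × 0.221 = 200 — total 606
Group 2: 708 × 0.949 = 672
Group 3: 933 × 0.938 = 875
Group 4: 906 × 0.946 = 857
Group 5: 1630 × 0.946 = 1542
Net migration: Group 1 + 30 → 636; Group 2 − 30 → 642; Group 3 + 185 → 1060; Group 4 + 160 → 1017; Group 5 + 80 → 1622
End of period: [636, 642, 1060, 1017, 1622]
Total: 6470 → 4977; change = -1493; percentage change = -23.1%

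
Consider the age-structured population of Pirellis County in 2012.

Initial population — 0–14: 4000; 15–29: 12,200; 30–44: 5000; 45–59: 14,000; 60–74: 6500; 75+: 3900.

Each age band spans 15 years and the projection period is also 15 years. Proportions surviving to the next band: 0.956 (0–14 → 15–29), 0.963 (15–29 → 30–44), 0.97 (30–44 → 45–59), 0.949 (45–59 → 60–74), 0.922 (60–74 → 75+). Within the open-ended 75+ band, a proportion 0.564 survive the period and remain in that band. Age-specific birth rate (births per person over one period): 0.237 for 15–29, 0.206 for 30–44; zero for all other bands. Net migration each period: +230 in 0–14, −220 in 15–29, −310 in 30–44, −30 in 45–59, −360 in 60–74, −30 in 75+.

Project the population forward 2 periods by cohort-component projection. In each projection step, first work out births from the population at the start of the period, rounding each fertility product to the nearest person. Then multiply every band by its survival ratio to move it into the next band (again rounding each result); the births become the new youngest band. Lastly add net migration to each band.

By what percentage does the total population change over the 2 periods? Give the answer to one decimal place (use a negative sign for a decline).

Period 1:
Births: 12200 * 0.237 = 2891  |  5000 * 0.206 = 1030 ⇒ total 3921
15–29: 4000 * 0.956 = 3824
30–44: 12200 * 0.963 = 11749
45–59: 5000 * 0.97 = 4850
60–74: 14000 * 0.949 = 13286
75+: 6500 * 0.922 + 3900 * 0.564 = 5993 + 2200 = 8193
Net migration: 0–14 + 230 → 4151; 15–29 − 220 → 3604; 30–44 − 310 → 11439; 45–59 − 30 → 4820; 60–74 − 360 → 12926; 75+ − 30 → 8163
End of period: [4151, 3604, 11439, 4820, 12926, 8163]
Period 2:
Births: 3604 * 0.237 = 854  |  11439 * 0.206 = 2356 ⇒ total 3210
15–29: 4151 * 0.956 = 3968
30–44: 3604 * 0.963 = 3471
45–59: 11439 * 0.97 = 11096
60–74: 4820 * 0.949 = 4574
75+: 12926 * 0.922 + 8163 * 0.564 = 11918 + 4604 = 16522
Net migration: 0–14 + 230 → 3440; 15–29 − 220 → 3748; 30–44 − 310 → 3161; 45–59 − 30 → 11066; 60–74 − 360 → 4214; 75+ − 30 → 16492
End of period: [3440, 3748, 3161, 11066, 4214, 16492]
Total: 45600 → 42121; change = -3479; percentage change = -7.6%

-7.6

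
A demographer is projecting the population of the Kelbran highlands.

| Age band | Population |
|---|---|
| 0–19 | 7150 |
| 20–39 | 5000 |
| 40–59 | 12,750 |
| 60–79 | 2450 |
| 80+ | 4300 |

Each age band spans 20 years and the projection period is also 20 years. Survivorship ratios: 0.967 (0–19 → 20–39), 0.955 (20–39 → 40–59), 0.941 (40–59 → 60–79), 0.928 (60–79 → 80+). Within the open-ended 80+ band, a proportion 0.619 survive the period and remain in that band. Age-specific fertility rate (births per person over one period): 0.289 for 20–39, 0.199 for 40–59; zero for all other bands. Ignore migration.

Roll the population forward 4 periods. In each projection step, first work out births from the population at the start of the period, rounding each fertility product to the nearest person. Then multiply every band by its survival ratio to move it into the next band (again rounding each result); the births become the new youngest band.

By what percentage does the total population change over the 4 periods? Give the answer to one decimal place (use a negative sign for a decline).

[period 1]
Births: 5000 × 0.289 = 1445  |  12750 × 0.199 = 2537 → 3982
20–39: 7150 × 0.967 = 6914
40–59: 5000 × 0.955 = 4775
60–79: 12750 × 0.941 = 11998
80+: 2450 × 0.928 + 4300 × 0.619 = 2274 + 2662 = 4936
→ [3982, 6914, 4775, 11998, 4936]
[period 2]
Births: 6914 × 0.289 = 1998  |  4775 × 0.199 = 950 → 2948
20–39: 3982 × 0.967 = 3851
40–59: 6914 × 0.955 = 6603
60–79: 4775 × 0.941 = 4493
80+: 11998 × 0.928 + 4936 × 0.619 = 11134 + 3055 = 14189
→ [2948, 3851, 6603, 4493, 14189]
[period 3]
Births: 3851 × 0.289 = 1113  |  6603 × 0.199 = 1314 → 2427
20–39: 2948 × 0.967 = 2851
40–59: 3851 × 0.955 = 3678
60–79: 6603 × 0.941 = 6213
80+: 4493 × 0.928 + 14189 × 0.619 = 4170 + 8783 = 12953
→ [2427, 2851, 3678, 6213, 12953]
[period 4]
Births: 2851 × 0.289 = 824  |  3678 × 0.199 = 732 → 1556
20–39: 2427 × 0.967 = 2347
40–59: 2851 × 0.955 = 2723
60–79: 3678 × 0.941 = 3461
80+: 6213 × 0.928 + 12953 × 0.619 = 5766 + 8018 = 13784
→ [1556, 2347, 2723, 3461, 13784]
Total: 31650 → 23871; change = -7779; percentage change = -24.6%

-24.6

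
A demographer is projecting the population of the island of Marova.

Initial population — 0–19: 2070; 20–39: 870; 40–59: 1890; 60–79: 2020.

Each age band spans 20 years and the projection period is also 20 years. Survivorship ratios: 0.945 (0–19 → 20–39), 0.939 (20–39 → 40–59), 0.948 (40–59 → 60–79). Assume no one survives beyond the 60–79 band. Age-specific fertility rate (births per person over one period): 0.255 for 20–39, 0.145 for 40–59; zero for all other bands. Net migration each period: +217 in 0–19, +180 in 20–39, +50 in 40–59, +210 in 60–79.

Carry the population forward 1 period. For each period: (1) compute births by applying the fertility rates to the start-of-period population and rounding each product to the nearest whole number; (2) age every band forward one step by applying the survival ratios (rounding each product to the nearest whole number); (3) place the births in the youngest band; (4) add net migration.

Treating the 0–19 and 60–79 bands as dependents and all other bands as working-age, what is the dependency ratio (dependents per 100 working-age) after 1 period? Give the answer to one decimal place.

90.4

Numbering the groups 1..4 from youngest to oldest:
Period 1:
Births: 870 × 0.255 = 222, 1890 × 0.145 = 274 → 496
Group 2: 2070 × 0.945 = 1956
Group 3: 870 × 0.939 = 817
Group 4: 1890 × 0.948 = 1792
Net migration: Group 1 + 217 → 713; Group 2 + 180 → 2136; Group 3 + 50 → 867; Group 4 + 210 → 2002
Giving 713 / 2136 / 867 / 2002.
Dependents (band 0–19 + band 60–79) = 713 + 2002 = 2715; working-age = 3003; ratio = 2715/3003 × 100 = 90.4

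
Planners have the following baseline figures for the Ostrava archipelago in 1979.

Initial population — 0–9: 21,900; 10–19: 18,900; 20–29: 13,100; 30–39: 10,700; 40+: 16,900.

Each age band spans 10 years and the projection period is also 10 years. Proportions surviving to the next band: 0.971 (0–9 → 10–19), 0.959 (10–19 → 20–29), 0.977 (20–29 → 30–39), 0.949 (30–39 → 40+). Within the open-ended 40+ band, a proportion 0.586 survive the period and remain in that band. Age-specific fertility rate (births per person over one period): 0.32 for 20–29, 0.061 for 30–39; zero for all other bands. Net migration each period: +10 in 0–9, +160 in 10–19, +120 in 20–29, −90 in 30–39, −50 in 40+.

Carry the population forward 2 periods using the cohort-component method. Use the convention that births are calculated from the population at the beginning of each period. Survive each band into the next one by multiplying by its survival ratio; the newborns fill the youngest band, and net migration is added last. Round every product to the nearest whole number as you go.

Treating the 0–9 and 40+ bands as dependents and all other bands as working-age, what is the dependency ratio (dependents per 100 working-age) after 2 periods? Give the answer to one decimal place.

Call the bands 1 to 5, youngest first.
[period 1]
Births: 13100 × 0.32 = 4192 ; 10700 × 0.061 = 653 — total 4845
Band 2: 21900 × 0.971 = 21265
Band 3: 18900 × 0.959 = 18125
Band 4: 13100 × 0.977 = 12799
Band 5: 10700 × 0.949 + 16900 × 0.586 = 10154 + 9903 = 20057
Net migration: Band 1 + 10 → 4855; Band 2 + 160 → 21425; Band 3 + 120 → 18245; Band 4 − 90 → 12709; Band 5 − 50 → 20007
End of period: [4855, 21425, 18245, 12709, 20007]
[period 2]
Births: 18245 × 0.32 = 5838 ; 12709 × 0.061 = 775 — total 6613
Band 2: 4855 × 0.971 = 4714
Band 3: 21425 × 0.959 = 20547
Band 4: 18245 × 0.977 = 17825
Band 5: 12709 × 0.949 + 20007 × 0.586 = 12061 + 11724 = 23785
Net migration: Band 1 + 10 → 6623; Band 2 + 160 → 4874; Band 3 + 120 → 20667; Band 4 − 90 → 17735; Band 5 − 50 → 23735
End of period: [6623, 4874, 20667, 17735, 23735]
Dependents (band 0–9 + band 40+) = 6623 + 23735 = 30358; working-age = 43276; ratio = 30358/43276 × 100 = 70.1

70.1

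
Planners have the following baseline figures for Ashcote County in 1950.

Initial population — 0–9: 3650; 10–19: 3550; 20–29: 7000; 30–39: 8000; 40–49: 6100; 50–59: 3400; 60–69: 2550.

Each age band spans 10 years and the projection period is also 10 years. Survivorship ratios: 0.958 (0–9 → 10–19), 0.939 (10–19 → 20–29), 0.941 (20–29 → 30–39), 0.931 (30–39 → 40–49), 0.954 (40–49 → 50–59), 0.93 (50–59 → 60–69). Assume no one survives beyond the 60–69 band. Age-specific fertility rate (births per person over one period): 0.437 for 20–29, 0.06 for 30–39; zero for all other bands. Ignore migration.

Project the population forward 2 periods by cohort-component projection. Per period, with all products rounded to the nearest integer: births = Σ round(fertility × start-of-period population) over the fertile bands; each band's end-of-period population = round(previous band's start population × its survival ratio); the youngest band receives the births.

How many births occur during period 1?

Numbering the bands 1..7 from youngest to oldest:
Period 1.
Births: 7000 × 0.437 = 3059, 8000 × 0.06 = 480 — total 3539
Band 2: 3650 × 0.958 = 3497
Band 3: 3550 × 0.939 = 3333
Band 4: 7000 × 0.941 = 6587
Band 5: 8000 × 0.931 = 7448
Band 6: 6100 × 0.954 = 5819
Band 7: 3400 × 0.93 = 3162
Giving 3539 / 3497 / 3333 / 6587 / 7448 / 5819 / 3162.

3539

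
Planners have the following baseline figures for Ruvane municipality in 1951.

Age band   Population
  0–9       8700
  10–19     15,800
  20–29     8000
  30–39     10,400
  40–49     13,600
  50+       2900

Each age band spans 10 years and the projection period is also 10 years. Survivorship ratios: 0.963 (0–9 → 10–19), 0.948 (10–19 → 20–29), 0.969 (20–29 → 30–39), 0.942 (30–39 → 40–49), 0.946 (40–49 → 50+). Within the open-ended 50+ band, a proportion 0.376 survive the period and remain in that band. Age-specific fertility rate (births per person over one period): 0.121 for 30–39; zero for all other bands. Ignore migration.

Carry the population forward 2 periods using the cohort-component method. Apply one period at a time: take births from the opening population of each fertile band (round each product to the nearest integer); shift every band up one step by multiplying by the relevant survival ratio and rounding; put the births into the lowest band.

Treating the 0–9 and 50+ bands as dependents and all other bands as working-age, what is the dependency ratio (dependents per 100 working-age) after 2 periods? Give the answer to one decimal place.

Period 1:
Births: 10400 × 0.121 = 1258
10–19: 8700 × 0.963 = 8378
20–29: 15800 × 0.948 = 14978
30–39: 8000 × 0.969 = 7752
40–49: 10400 × 0.942 = 9797
50+: 13600 × 0.946 + 2900 × 0.376 = 12866 + 1090 = 13956
End of period: [1258, 8378, 14978, 7752, 9797, 13956]
Period 2:
Births: 7752 × 0.121 = 938
10–19: 1258 × 0.963 = 1211
20–29: 8378 × 0.948 = 7942
30–39: 14978 × 0.969 = 14514
40–49: 7752 × 0.942 = 7302
50+: 9797 × 0.946 + 13956 × 0.376 = 9268 + 5247 = 14515
End of period: [938, 1211, 7942, 14514, 7302, 14515]
Dependents (band 0–9 + band 50+) = 938 + 14515 = 15453; working-age = 30969; ratio = 15453/30969 × 100 = 49.9

49.9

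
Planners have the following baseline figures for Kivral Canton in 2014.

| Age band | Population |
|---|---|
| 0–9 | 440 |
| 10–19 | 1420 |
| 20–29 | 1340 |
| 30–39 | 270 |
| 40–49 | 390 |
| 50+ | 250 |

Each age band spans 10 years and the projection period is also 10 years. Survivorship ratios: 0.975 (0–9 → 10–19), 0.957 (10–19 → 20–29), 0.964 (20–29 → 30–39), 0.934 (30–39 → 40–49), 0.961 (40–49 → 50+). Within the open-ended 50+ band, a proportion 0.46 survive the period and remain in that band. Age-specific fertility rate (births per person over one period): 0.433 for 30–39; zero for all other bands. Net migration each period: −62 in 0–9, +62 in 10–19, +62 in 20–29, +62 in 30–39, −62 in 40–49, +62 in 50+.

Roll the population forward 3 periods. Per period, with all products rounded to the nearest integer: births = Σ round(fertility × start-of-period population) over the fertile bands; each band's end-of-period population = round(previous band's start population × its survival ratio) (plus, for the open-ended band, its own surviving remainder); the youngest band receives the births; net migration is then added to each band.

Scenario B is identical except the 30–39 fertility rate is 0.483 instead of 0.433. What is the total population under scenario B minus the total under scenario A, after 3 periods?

149

After projecting period 1:
Births: 270 × 0.433 = 117
10–19: 440 × 0.975 = 429
20–29: 1420 × 0.957 = 1359
30–39: 1340 × 0.964 = 1292
40–49: 270 × 0.934 = 252
50+: 390 × 0.961 + 250 × 0.46 = 375 + 115 = 490
Net migration: 0–9 − 62 → 55; 10–19 + 62 → 491; 20–29 + 62 → 1421; 30–39 + 62 → 1354; 40–49 − 62 → 190; 50+ + 62 → 552
Population now: 0–9=55, 10–19=491, 20–29=1421, 30–39=1354, 40–49=190, 50+=552
After projecting period 2:
Births: 1354 × 0.433 = 586
10–19: 55 × 0.975 = 54
20–29: 491 × 0.957 = 470
30–39: 1421 × 0.964 = 1370
40–49: 1354 × 0.934 = 1265
50+: 190 × 0.961 + 552 × 0.46 = 183 + 254 = 437
Net migration: 0–9 − 62 → 524; 10–19 + 62 → 116; 20–29 + 62 → 532; 30–39 + 62 → 1432; 40–49 − 62 → 1203; 50+ + 62 → 499
Population now: 0–9=524, 10–19=116, 20–29=532, 30–39=1432, 40–49=1203, 50+=499
After projecting period 3:
Births: 1432 × 0.433 = 620
10–19: 524 × 0.975 = 511
20–29: 116 × 0.957 = 111
30–39: 532 × 0.964 = 513
40–49: 1432 × 0.934 = 1337
50+: 1203 × 0.961 + 499 × 0.46 = 1156 + 230 = 1386
Net migration: 0–9 − 62 → 558; 10–19 + 62 → 573; 20–29 + 62 → 173; 30–39 + 62 → 575; 40–49 − 62 → 1275; 50+ + 62 → 1448
Population now: 0–9=558, 10–19=573, 20–29=173, 30–39=575, 40–49=1275, 50+=1448
Scenario A total after 3 periods: 4602
Scenario B projection —
After projecting period 1:
Births: 270 × 0.483 = 130
10–19: 440 × 0.975 = 429
20–29: 1420 × 0.957 = 1359
30–39: 1340 × 0.964 = 1292
40–49: 270 × 0.934 = 252
50+: 390 × 0.961 + 250 × 0.46 = 375 + 115 = 490
Net migration: 0–9 − 62 → 68; 10–19 + 62 → 491; 20–29 + 62 → 1421; 30–39 + 62 → 1354; 40–49 − 62 → 190; 50+ + 62 → 552
Population now: 0–9=68, 10–19=491, 20–29=1421, 30–39=1354, 40–49=190, 50+=552
After projecting period 2:
Births: 1354 × 0.483 = 654
10–19: 68 × 0.975 = 66
20–29: 491 × 0.957 = 470
30–39: 1421 × 0.964 = 1370
40–49: 1354 × 0.934 = 1265
50+: 190 × 0.961 + 552 × 0.46 = 183 + 254 = 437
Net migration: 0–9 − 62 → 592; 10–19 + 62 → 128; 20–29 + 62 → 532; 30–39 + 62 → 1432; 40–49 − 62 → 1203; 50+ + 62 → 499
Population now: 0–9=592, 10–19=128, 20–29=532, 30–39=1432, 40–49=1203, 50+=499
After projecting period 3:
Births: 1432 × 0.483 = 692
10–19: 592 × 0.975 = 577
20–29: 128 × 0.957 = 122
30–39: 532 × 0.964 = 513
40–49: 1432 × 0.934 = 1337
50+: 1203 × 0.961 + 499 × 0.46 = 1156 + 230 = 1386
Net migration: 0–9 − 62 → 630; 10–19 + 62 → 639; 20–29 + 62 → 184; 30–39 + 62 → 575; 40–49 − 62 → 1275; 50+ + 62 → 1448
Population now: 0–9=630, 10–19=639, 20–29=184, 30–39=575, 40–49=1275, 50+=1448
Scenario B total after 3 periods: 4751
Difference B − A = 4751 − 4602 = 149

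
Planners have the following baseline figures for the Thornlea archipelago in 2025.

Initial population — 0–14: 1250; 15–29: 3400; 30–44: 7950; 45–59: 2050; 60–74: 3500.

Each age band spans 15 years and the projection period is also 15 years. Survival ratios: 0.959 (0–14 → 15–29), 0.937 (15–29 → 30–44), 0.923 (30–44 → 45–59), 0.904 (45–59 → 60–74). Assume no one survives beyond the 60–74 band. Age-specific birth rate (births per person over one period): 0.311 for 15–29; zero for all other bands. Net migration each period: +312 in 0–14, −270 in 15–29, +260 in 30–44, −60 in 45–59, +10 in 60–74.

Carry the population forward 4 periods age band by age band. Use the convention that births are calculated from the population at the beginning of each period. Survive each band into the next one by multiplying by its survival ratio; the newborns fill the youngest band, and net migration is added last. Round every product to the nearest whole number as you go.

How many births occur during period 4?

Call the bands 1 to 5, youngest first.
[period 1]
Births: 3400 * 0.311 = 1057
Band 2: 1250 * 0.959 = 1199
Band 3: 3400 * 0.937 = 3186
Band 4: 7950 * 0.923 = 7338
Band 5: 2050 * 0.904 = 1853
Net migration: Band 1 + 312 → 1369; Band 2 − 270 → 929; Band 3 + 260 → 3446; Band 4 − 60 → 7278; Band 5 + 10 → 1863
→ [1369, 929, 3446, 7278, 1863]
[period 2]
Births: 929 * 0.311 = 289
Band 2: 1369 * 0.959 = 1313
Band 3: 929 * 0.937 = 870
Band 4: 3446 * 0.923 = 3181
Band 5: 7278 * 0.904 = 6579
Net migration: Band 1 + 312 → 601; Band 2 − 270 → 1043; Band 3 + 260 → 1130; Band 4 − 60 → 3121; Band 5 + 10 → 6589
→ [601, 1043, 1130, 3121, 6589]
[period 3]
Births: 1043 * 0.311 = 324
Band 2: 601 * 0.959 = 576
Band 3: 1043 * 0.937 = 977
Band 4: 1130 * 0.923 = 1043
Band 5: 3121 * 0.904 = 2821
Net migration: Band 1 + 312 → 636; Band 2 − 270 → 306; Band 3 + 260 → 1237; Band 4 − 60 → 983; Band 5 + 10 → 2831
→ [636, 306, 1237, 983, 2831]
[period 4]
Births: 306 * 0.311 = 95
Band 2: 636 * 0.959 = 610
Band 3: 306 * 0.937 = 287
Band 4: 1237 * 0.923 = 1142
Band 5: 983 * 0.904 = 889
Net migration: Band 1 + 312 → 407; Band 2 − 270 → 340; Band 3 + 260 → 547; Band 4 − 60 → 1082; Band 5 + 10 → 899
→ [407, 340, 547, 1082, 899]

95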